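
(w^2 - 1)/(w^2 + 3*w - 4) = (w + 1)/(w + 4)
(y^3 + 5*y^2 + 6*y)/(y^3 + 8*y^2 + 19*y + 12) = y*(y + 2)/(y^2 + 5*y + 4)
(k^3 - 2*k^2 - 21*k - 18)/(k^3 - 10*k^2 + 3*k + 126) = (k + 1)/(k - 7)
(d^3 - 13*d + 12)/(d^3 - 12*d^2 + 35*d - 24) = (d + 4)/(d - 8)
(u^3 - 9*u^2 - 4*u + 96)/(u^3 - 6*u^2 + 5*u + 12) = (u^2 - 5*u - 24)/(u^2 - 2*u - 3)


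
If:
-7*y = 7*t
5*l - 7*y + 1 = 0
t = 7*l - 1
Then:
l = 1/9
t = -2/9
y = 2/9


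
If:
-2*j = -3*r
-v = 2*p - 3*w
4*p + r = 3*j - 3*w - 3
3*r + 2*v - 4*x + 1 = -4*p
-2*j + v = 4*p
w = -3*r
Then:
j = 9/41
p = -12/41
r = 6/41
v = -30/41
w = -18/41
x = -49/164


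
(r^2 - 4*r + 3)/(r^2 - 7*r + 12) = (r - 1)/(r - 4)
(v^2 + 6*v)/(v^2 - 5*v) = (v + 6)/(v - 5)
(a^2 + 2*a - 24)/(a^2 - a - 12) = (a + 6)/(a + 3)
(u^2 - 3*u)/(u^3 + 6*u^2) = (u - 3)/(u*(u + 6))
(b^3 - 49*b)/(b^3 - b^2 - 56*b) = (b - 7)/(b - 8)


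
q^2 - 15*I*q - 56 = (q - 8*I)*(q - 7*I)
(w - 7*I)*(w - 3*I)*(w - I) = w^3 - 11*I*w^2 - 31*w + 21*I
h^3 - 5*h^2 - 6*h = h*(h - 6)*(h + 1)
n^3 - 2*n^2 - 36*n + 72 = (n - 6)*(n - 2)*(n + 6)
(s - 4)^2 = s^2 - 8*s + 16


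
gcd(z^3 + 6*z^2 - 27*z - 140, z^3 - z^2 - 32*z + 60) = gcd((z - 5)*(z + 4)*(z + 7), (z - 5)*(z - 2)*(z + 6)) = z - 5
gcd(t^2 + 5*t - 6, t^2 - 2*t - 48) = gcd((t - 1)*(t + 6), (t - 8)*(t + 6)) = t + 6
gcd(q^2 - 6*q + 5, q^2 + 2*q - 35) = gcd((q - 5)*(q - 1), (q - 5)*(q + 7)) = q - 5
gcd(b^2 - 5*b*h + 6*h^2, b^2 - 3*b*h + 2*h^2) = b - 2*h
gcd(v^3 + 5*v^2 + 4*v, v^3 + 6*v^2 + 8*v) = v^2 + 4*v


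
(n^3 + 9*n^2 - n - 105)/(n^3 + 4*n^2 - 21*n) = (n + 5)/n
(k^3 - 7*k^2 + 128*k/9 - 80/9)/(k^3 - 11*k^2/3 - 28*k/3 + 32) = (9*k^2 - 27*k + 20)/(3*(3*k^2 + k - 24))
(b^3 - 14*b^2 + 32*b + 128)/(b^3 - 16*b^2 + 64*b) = (b + 2)/b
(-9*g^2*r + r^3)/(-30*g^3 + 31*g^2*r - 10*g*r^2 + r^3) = r*(3*g + r)/(10*g^2 - 7*g*r + r^2)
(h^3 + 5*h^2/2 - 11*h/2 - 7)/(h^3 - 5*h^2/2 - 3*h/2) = (-2*h^3 - 5*h^2 + 11*h + 14)/(h*(-2*h^2 + 5*h + 3))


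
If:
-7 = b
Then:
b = -7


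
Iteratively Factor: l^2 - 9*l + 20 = (l - 5)*(l - 4)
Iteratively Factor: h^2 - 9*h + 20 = (h - 5)*(h - 4)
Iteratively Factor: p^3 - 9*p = (p - 3)*(p^2 + 3*p) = p*(p - 3)*(p + 3)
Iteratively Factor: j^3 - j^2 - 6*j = (j + 2)*(j^2 - 3*j) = (j - 3)*(j + 2)*(j)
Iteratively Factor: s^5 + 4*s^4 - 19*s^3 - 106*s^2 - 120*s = (s - 5)*(s^4 + 9*s^3 + 26*s^2 + 24*s) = (s - 5)*(s + 3)*(s^3 + 6*s^2 + 8*s) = (s - 5)*(s + 3)*(s + 4)*(s^2 + 2*s) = (s - 5)*(s + 2)*(s + 3)*(s + 4)*(s)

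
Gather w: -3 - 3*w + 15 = 12 - 3*w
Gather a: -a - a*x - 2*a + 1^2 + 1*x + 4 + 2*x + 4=a*(-x - 3) + 3*x + 9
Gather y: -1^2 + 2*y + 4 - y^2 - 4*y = -y^2 - 2*y + 3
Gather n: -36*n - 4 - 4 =-36*n - 8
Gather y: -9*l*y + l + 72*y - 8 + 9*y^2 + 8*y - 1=l + 9*y^2 + y*(80 - 9*l) - 9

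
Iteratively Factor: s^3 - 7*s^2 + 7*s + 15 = (s + 1)*(s^2 - 8*s + 15) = (s - 3)*(s + 1)*(s - 5)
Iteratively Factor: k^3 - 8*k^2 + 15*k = (k)*(k^2 - 8*k + 15) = k*(k - 3)*(k - 5)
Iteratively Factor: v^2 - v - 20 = (v - 5)*(v + 4)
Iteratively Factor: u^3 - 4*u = (u + 2)*(u^2 - 2*u) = (u - 2)*(u + 2)*(u)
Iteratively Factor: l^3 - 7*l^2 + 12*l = (l)*(l^2 - 7*l + 12) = l*(l - 4)*(l - 3)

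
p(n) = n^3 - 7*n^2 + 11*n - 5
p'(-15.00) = 896.00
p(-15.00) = -5120.00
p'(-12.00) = 611.00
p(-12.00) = -2873.00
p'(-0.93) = 26.61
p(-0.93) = -22.09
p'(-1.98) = 50.48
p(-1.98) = -61.99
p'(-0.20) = 13.92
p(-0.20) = -7.49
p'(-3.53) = 97.80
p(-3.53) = -175.04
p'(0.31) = 6.95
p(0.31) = -2.23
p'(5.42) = 23.25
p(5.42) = 8.21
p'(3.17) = -3.23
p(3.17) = -8.62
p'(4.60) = 10.08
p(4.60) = -5.18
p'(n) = 3*n^2 - 14*n + 11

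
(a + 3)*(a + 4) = a^2 + 7*a + 12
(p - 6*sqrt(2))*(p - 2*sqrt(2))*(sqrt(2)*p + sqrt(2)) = sqrt(2)*p^3 - 16*p^2 + sqrt(2)*p^2 - 16*p + 24*sqrt(2)*p + 24*sqrt(2)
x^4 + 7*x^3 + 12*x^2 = x^2*(x + 3)*(x + 4)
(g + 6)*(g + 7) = g^2 + 13*g + 42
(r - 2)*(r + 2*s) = r^2 + 2*r*s - 2*r - 4*s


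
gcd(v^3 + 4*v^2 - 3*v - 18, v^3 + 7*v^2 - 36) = v^2 + v - 6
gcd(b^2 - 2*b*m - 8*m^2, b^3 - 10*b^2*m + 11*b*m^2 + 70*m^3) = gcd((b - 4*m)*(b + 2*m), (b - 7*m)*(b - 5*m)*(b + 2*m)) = b + 2*m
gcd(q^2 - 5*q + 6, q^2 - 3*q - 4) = 1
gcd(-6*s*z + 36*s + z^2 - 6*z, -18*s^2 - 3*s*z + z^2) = -6*s + z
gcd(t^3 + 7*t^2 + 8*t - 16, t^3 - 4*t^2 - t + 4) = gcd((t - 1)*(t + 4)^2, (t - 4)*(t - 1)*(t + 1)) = t - 1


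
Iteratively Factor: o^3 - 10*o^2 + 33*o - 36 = (o - 4)*(o^2 - 6*o + 9) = (o - 4)*(o - 3)*(o - 3)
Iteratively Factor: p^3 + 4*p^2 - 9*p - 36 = (p - 3)*(p^2 + 7*p + 12) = (p - 3)*(p + 3)*(p + 4)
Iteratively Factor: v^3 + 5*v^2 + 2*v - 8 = (v + 4)*(v^2 + v - 2) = (v + 2)*(v + 4)*(v - 1)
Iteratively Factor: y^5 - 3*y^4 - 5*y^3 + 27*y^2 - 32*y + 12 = (y - 2)*(y^4 - y^3 - 7*y^2 + 13*y - 6) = (y - 2)*(y - 1)*(y^3 - 7*y + 6) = (y - 2)*(y - 1)^2*(y^2 + y - 6) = (y - 2)^2*(y - 1)^2*(y + 3)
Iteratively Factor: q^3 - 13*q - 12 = (q + 1)*(q^2 - q - 12) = (q + 1)*(q + 3)*(q - 4)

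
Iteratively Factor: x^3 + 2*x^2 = (x + 2)*(x^2) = x*(x + 2)*(x)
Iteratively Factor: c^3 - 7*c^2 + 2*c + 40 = (c - 4)*(c^2 - 3*c - 10) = (c - 4)*(c + 2)*(c - 5)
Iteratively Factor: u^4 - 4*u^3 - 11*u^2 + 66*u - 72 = (u - 3)*(u^3 - u^2 - 14*u + 24) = (u - 3)^2*(u^2 + 2*u - 8) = (u - 3)^2*(u + 4)*(u - 2)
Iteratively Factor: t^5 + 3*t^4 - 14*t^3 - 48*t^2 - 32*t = (t + 2)*(t^4 + t^3 - 16*t^2 - 16*t) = (t + 1)*(t + 2)*(t^3 - 16*t) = t*(t + 1)*(t + 2)*(t^2 - 16) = t*(t + 1)*(t + 2)*(t + 4)*(t - 4)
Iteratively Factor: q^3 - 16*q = (q + 4)*(q^2 - 4*q) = (q - 4)*(q + 4)*(q)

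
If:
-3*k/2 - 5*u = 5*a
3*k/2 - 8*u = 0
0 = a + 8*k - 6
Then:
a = -234/601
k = 480/601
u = 90/601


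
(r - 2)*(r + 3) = r^2 + r - 6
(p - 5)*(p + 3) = p^2 - 2*p - 15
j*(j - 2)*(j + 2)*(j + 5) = j^4 + 5*j^3 - 4*j^2 - 20*j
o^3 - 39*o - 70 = (o - 7)*(o + 2)*(o + 5)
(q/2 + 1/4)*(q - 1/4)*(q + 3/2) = q^3/2 + 7*q^2/8 + q/8 - 3/32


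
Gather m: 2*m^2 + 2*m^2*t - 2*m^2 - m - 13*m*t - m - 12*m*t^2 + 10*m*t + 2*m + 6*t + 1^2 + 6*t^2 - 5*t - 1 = 2*m^2*t + m*(-12*t^2 - 3*t) + 6*t^2 + t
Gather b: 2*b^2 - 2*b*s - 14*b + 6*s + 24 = 2*b^2 + b*(-2*s - 14) + 6*s + 24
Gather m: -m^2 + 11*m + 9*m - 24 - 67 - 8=-m^2 + 20*m - 99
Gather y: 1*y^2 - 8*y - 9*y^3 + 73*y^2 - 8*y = -9*y^3 + 74*y^2 - 16*y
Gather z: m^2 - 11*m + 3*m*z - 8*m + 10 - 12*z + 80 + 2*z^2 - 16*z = m^2 - 19*m + 2*z^2 + z*(3*m - 28) + 90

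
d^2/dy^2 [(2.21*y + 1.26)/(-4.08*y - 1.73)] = -10.7508/(4.08*y + 1.73)^3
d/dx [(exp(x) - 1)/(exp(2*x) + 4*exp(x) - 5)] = -exp(x)/(exp(2*x) + 10*exp(x) + 25)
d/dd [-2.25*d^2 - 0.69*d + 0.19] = -4.5*d - 0.69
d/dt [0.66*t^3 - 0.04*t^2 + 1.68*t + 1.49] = 1.98*t^2 - 0.08*t + 1.68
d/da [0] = 0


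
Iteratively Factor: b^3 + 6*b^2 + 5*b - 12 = (b - 1)*(b^2 + 7*b + 12) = (b - 1)*(b + 4)*(b + 3)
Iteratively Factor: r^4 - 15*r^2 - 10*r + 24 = (r - 4)*(r^3 + 4*r^2 + r - 6) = (r - 4)*(r + 3)*(r^2 + r - 2) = (r - 4)*(r - 1)*(r + 3)*(r + 2)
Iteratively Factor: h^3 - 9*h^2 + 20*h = (h)*(h^2 - 9*h + 20) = h*(h - 4)*(h - 5)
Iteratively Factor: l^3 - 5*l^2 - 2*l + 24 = (l - 4)*(l^2 - l - 6) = (l - 4)*(l + 2)*(l - 3)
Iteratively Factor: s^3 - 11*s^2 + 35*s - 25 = (s - 5)*(s^2 - 6*s + 5) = (s - 5)^2*(s - 1)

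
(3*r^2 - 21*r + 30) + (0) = 3*r^2 - 21*r + 30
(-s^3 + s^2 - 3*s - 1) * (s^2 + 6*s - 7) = -s^5 - 5*s^4 + 10*s^3 - 26*s^2 + 15*s + 7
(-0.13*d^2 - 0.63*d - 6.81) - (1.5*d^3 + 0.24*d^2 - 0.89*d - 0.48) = -1.5*d^3 - 0.37*d^2 + 0.26*d - 6.33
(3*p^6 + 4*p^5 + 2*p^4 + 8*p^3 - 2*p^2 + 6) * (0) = 0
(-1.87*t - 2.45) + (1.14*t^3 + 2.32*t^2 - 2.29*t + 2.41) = 1.14*t^3 + 2.32*t^2 - 4.16*t - 0.04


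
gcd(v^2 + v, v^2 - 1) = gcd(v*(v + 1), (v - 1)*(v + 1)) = v + 1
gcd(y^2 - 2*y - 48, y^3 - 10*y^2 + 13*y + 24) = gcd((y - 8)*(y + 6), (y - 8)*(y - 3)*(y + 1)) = y - 8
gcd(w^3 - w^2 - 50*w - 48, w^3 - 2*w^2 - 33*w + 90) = w + 6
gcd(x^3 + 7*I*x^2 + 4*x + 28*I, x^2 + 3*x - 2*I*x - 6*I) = x - 2*I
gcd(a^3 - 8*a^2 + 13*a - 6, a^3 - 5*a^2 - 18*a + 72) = a - 6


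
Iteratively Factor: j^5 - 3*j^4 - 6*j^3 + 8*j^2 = (j - 4)*(j^4 + j^3 - 2*j^2) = j*(j - 4)*(j^3 + j^2 - 2*j) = j^2*(j - 4)*(j^2 + j - 2) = j^2*(j - 4)*(j - 1)*(j + 2)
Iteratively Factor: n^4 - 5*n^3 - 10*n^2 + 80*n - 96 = (n + 4)*(n^3 - 9*n^2 + 26*n - 24) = (n - 2)*(n + 4)*(n^2 - 7*n + 12) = (n - 3)*(n - 2)*(n + 4)*(n - 4)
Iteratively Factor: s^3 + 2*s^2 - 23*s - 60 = (s + 4)*(s^2 - 2*s - 15) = (s - 5)*(s + 4)*(s + 3)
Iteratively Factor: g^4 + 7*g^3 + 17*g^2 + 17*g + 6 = (g + 1)*(g^3 + 6*g^2 + 11*g + 6) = (g + 1)^2*(g^2 + 5*g + 6) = (g + 1)^2*(g + 2)*(g + 3)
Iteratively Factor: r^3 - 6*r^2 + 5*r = (r - 5)*(r^2 - r) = r*(r - 5)*(r - 1)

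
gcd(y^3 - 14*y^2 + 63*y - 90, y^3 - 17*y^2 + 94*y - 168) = y - 6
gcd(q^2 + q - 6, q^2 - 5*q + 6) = q - 2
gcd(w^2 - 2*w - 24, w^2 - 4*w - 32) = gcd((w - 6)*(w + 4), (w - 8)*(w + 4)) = w + 4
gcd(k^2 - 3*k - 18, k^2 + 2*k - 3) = k + 3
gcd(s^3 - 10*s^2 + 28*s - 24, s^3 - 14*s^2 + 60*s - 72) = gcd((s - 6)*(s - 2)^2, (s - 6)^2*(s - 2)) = s^2 - 8*s + 12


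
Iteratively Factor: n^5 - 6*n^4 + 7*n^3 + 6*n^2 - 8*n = (n + 1)*(n^4 - 7*n^3 + 14*n^2 - 8*n) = (n - 1)*(n + 1)*(n^3 - 6*n^2 + 8*n) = (n - 2)*(n - 1)*(n + 1)*(n^2 - 4*n) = (n - 4)*(n - 2)*(n - 1)*(n + 1)*(n)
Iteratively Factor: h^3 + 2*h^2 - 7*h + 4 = (h - 1)*(h^2 + 3*h - 4) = (h - 1)^2*(h + 4)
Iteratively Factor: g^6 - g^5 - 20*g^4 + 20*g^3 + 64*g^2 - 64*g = (g)*(g^5 - g^4 - 20*g^3 + 20*g^2 + 64*g - 64) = g*(g - 1)*(g^4 - 20*g^2 + 64) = g*(g - 4)*(g - 1)*(g^3 + 4*g^2 - 4*g - 16) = g*(g - 4)*(g - 1)*(g + 2)*(g^2 + 2*g - 8) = g*(g - 4)*(g - 2)*(g - 1)*(g + 2)*(g + 4)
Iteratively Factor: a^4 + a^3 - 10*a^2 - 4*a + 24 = (a - 2)*(a^3 + 3*a^2 - 4*a - 12) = (a - 2)*(a + 3)*(a^2 - 4) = (a - 2)*(a + 2)*(a + 3)*(a - 2)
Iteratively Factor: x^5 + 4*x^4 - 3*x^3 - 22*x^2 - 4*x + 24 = (x - 2)*(x^4 + 6*x^3 + 9*x^2 - 4*x - 12) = (x - 2)*(x + 2)*(x^3 + 4*x^2 + x - 6) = (x - 2)*(x + 2)^2*(x^2 + 2*x - 3) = (x - 2)*(x - 1)*(x + 2)^2*(x + 3)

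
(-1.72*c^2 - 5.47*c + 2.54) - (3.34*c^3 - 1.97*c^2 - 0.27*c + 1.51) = -3.34*c^3 + 0.25*c^2 - 5.2*c + 1.03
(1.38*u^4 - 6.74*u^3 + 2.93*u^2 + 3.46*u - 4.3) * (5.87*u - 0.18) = 8.1006*u^5 - 39.8122*u^4 + 18.4123*u^3 + 19.7828*u^2 - 25.8638*u + 0.774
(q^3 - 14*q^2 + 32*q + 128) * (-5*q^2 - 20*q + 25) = -5*q^5 + 50*q^4 + 145*q^3 - 1630*q^2 - 1760*q + 3200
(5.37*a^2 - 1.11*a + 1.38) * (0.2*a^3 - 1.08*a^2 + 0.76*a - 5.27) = 1.074*a^5 - 6.0216*a^4 + 5.556*a^3 - 30.6339*a^2 + 6.8985*a - 7.2726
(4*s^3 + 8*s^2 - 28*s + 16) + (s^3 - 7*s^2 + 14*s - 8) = 5*s^3 + s^2 - 14*s + 8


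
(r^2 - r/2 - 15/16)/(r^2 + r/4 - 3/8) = (4*r - 5)/(2*(2*r - 1))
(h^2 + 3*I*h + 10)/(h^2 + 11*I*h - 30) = (h - 2*I)/(h + 6*I)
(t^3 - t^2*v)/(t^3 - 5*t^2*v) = (t - v)/(t - 5*v)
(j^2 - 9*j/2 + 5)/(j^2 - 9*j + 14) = (j - 5/2)/(j - 7)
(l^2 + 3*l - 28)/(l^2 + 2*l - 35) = (l - 4)/(l - 5)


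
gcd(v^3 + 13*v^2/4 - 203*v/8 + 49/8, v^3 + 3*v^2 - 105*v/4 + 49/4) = v^2 + 7*v/2 - 49/2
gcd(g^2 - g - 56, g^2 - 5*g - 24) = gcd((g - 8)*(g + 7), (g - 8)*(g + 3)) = g - 8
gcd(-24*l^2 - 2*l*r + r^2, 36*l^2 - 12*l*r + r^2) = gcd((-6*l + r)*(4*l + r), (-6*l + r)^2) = -6*l + r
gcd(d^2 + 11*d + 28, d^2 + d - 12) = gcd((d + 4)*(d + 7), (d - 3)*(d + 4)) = d + 4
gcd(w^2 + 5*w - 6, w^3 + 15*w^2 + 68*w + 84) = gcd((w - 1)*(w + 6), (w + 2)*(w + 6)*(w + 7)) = w + 6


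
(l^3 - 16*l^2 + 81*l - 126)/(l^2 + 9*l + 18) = (l^3 - 16*l^2 + 81*l - 126)/(l^2 + 9*l + 18)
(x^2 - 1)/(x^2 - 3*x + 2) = (x + 1)/(x - 2)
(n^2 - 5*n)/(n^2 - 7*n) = (n - 5)/(n - 7)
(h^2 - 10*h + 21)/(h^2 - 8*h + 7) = (h - 3)/(h - 1)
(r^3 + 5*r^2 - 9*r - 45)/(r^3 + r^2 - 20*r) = (r^2 - 9)/(r*(r - 4))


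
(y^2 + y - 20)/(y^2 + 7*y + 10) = (y - 4)/(y + 2)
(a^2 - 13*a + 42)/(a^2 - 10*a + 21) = (a - 6)/(a - 3)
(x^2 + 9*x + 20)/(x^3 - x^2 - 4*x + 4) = (x^2 + 9*x + 20)/(x^3 - x^2 - 4*x + 4)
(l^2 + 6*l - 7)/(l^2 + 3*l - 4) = (l + 7)/(l + 4)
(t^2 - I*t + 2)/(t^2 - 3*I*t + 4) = (t - 2*I)/(t - 4*I)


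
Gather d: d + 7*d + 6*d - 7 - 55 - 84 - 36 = 14*d - 182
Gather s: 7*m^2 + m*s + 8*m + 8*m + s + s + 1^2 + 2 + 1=7*m^2 + 16*m + s*(m + 2) + 4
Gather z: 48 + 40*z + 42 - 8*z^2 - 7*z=-8*z^2 + 33*z + 90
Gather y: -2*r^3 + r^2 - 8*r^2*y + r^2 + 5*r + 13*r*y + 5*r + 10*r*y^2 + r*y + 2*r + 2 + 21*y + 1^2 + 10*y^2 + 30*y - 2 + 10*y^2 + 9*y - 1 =-2*r^3 + 2*r^2 + 12*r + y^2*(10*r + 20) + y*(-8*r^2 + 14*r + 60)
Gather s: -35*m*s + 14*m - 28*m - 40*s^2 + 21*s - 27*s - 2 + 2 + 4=-14*m - 40*s^2 + s*(-35*m - 6) + 4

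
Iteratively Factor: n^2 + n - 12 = (n - 3)*(n + 4)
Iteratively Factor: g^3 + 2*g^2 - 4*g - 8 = (g + 2)*(g^2 - 4) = (g - 2)*(g + 2)*(g + 2)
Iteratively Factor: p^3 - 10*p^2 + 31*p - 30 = (p - 2)*(p^2 - 8*p + 15) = (p - 5)*(p - 2)*(p - 3)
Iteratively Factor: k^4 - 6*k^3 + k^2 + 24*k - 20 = (k + 2)*(k^3 - 8*k^2 + 17*k - 10) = (k - 2)*(k + 2)*(k^2 - 6*k + 5) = (k - 2)*(k - 1)*(k + 2)*(k - 5)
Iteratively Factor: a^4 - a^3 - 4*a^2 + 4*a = (a - 2)*(a^3 + a^2 - 2*a) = (a - 2)*(a + 2)*(a^2 - a) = a*(a - 2)*(a + 2)*(a - 1)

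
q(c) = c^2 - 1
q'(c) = 2*c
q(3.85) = 13.82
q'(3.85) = 7.70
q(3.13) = 8.80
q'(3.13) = 6.26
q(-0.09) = -0.99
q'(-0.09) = -0.18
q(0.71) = -0.50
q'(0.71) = 1.42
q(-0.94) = -0.12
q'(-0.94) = -1.88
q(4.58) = 19.98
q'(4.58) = 9.16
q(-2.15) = 3.62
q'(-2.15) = -4.30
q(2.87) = 7.24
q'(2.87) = 5.74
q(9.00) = 80.00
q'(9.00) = 18.00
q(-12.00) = 143.00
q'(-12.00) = -24.00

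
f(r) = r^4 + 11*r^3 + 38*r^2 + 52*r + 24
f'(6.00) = 2560.00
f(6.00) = 5376.00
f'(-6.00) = -80.00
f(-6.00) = 0.00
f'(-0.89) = 7.68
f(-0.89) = 0.69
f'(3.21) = 768.30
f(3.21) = 1052.49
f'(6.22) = 2764.00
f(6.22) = 5961.45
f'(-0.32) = 30.93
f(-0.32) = 10.90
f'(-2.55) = 6.46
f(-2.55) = -1.62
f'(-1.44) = -0.96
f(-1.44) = -0.63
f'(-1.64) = -1.53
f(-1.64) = -0.36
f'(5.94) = 2506.14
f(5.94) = 5224.02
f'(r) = 4*r^3 + 33*r^2 + 76*r + 52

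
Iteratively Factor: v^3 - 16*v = (v - 4)*(v^2 + 4*v) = v*(v - 4)*(v + 4)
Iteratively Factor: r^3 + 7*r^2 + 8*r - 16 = (r + 4)*(r^2 + 3*r - 4) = (r - 1)*(r + 4)*(r + 4)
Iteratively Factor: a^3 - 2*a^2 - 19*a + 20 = (a - 5)*(a^2 + 3*a - 4) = (a - 5)*(a - 1)*(a + 4)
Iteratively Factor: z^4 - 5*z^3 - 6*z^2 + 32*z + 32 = (z - 4)*(z^3 - z^2 - 10*z - 8) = (z - 4)^2*(z^2 + 3*z + 2) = (z - 4)^2*(z + 2)*(z + 1)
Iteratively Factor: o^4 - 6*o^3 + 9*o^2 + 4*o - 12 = (o - 2)*(o^3 - 4*o^2 + o + 6) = (o - 3)*(o - 2)*(o^2 - o - 2) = (o - 3)*(o - 2)^2*(o + 1)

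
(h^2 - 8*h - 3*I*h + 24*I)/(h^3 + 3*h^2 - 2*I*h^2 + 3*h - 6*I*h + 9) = (h - 8)/(h^2 + h*(3 + I) + 3*I)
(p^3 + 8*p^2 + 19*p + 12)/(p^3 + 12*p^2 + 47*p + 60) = (p + 1)/(p + 5)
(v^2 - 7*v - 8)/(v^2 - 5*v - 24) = (v + 1)/(v + 3)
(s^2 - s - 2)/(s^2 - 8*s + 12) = (s + 1)/(s - 6)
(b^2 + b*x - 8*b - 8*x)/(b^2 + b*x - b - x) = (b - 8)/(b - 1)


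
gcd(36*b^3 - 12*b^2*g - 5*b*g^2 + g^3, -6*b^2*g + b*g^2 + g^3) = 6*b^2 - b*g - g^2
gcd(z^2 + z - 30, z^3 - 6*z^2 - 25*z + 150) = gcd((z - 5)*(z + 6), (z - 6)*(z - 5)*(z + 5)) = z - 5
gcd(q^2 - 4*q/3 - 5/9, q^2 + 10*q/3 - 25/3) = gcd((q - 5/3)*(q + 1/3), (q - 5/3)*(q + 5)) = q - 5/3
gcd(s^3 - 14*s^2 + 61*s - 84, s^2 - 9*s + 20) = s - 4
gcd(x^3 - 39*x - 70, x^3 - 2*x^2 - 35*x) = x^2 - 2*x - 35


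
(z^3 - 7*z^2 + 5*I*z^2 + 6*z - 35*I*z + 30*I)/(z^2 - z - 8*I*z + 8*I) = (z^2 + z*(-6 + 5*I) - 30*I)/(z - 8*I)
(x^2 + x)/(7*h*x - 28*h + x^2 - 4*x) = x*(x + 1)/(7*h*x - 28*h + x^2 - 4*x)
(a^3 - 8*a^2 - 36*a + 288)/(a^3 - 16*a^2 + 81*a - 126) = (a^2 - 2*a - 48)/(a^2 - 10*a + 21)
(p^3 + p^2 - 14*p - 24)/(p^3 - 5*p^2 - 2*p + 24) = (p + 3)/(p - 3)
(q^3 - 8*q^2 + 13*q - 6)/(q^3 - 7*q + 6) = (q^2 - 7*q + 6)/(q^2 + q - 6)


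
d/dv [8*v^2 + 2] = 16*v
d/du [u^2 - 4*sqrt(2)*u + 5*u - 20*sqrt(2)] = 2*u - 4*sqrt(2) + 5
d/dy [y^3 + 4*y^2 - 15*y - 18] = 3*y^2 + 8*y - 15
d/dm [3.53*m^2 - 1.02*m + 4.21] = 7.06*m - 1.02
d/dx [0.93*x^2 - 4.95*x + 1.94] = 1.86*x - 4.95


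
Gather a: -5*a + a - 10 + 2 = -4*a - 8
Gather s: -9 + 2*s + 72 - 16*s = 63 - 14*s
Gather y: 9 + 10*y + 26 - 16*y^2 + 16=-16*y^2 + 10*y + 51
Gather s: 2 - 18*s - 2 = -18*s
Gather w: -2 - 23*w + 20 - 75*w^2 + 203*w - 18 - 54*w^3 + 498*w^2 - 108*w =-54*w^3 + 423*w^2 + 72*w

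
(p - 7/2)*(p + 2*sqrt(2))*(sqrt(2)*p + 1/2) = sqrt(2)*p^3 - 7*sqrt(2)*p^2/2 + 9*p^2/2 - 63*p/4 + sqrt(2)*p - 7*sqrt(2)/2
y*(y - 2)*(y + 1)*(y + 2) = y^4 + y^3 - 4*y^2 - 4*y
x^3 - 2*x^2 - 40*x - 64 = (x - 8)*(x + 2)*(x + 4)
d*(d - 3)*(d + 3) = d^3 - 9*d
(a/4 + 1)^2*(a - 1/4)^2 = a^4/16 + 15*a^3/32 + 193*a^2/256 - 15*a/32 + 1/16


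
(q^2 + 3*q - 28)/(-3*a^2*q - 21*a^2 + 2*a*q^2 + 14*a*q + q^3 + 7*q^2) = (q - 4)/(-3*a^2 + 2*a*q + q^2)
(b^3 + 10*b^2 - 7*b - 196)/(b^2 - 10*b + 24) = (b^2 + 14*b + 49)/(b - 6)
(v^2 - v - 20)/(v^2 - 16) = (v - 5)/(v - 4)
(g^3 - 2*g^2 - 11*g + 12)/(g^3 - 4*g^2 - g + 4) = (g + 3)/(g + 1)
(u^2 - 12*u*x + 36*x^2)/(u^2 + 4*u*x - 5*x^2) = (u^2 - 12*u*x + 36*x^2)/(u^2 + 4*u*x - 5*x^2)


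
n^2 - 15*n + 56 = (n - 8)*(n - 7)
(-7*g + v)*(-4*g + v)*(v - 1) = 28*g^2*v - 28*g^2 - 11*g*v^2 + 11*g*v + v^3 - v^2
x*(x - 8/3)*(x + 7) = x^3 + 13*x^2/3 - 56*x/3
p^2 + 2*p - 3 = (p - 1)*(p + 3)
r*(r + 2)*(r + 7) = r^3 + 9*r^2 + 14*r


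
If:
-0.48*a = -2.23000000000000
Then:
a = 4.65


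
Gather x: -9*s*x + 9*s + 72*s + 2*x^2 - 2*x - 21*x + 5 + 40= 81*s + 2*x^2 + x*(-9*s - 23) + 45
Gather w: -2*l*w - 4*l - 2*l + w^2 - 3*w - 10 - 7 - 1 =-6*l + w^2 + w*(-2*l - 3) - 18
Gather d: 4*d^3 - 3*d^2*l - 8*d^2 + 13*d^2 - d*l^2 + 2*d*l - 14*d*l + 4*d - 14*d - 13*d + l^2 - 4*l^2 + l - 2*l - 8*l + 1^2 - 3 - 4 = 4*d^3 + d^2*(5 - 3*l) + d*(-l^2 - 12*l - 23) - 3*l^2 - 9*l - 6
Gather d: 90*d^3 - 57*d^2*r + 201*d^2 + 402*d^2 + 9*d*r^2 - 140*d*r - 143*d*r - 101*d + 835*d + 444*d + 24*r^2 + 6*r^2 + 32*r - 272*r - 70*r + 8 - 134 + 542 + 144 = 90*d^3 + d^2*(603 - 57*r) + d*(9*r^2 - 283*r + 1178) + 30*r^2 - 310*r + 560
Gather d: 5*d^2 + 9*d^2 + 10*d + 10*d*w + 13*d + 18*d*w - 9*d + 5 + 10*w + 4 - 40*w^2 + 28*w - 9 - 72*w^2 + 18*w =14*d^2 + d*(28*w + 14) - 112*w^2 + 56*w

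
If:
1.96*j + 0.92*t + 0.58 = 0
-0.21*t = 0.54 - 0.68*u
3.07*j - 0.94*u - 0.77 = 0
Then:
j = 0.36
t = -1.40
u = 0.36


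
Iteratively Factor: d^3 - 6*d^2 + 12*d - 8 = (d - 2)*(d^2 - 4*d + 4) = (d - 2)^2*(d - 2)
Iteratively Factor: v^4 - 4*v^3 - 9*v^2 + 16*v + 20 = (v + 2)*(v^3 - 6*v^2 + 3*v + 10) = (v - 5)*(v + 2)*(v^2 - v - 2) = (v - 5)*(v - 2)*(v + 2)*(v + 1)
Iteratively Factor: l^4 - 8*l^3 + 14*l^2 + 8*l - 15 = (l - 5)*(l^3 - 3*l^2 - l + 3) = (l - 5)*(l - 1)*(l^2 - 2*l - 3) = (l - 5)*(l - 3)*(l - 1)*(l + 1)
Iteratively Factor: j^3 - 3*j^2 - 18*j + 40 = (j - 5)*(j^2 + 2*j - 8) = (j - 5)*(j + 4)*(j - 2)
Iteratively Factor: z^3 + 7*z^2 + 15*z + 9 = (z + 1)*(z^2 + 6*z + 9) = (z + 1)*(z + 3)*(z + 3)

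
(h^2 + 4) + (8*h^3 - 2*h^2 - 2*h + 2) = 8*h^3 - h^2 - 2*h + 6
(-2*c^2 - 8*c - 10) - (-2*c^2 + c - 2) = -9*c - 8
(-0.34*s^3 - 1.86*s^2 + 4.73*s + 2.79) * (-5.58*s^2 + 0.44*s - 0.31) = 1.8972*s^5 + 10.2292*s^4 - 27.1064*s^3 - 12.9104*s^2 - 0.2387*s - 0.8649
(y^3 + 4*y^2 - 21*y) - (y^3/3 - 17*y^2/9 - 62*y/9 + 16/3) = 2*y^3/3 + 53*y^2/9 - 127*y/9 - 16/3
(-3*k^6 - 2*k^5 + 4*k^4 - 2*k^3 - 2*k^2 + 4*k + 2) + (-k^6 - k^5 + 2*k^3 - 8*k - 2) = -4*k^6 - 3*k^5 + 4*k^4 - 2*k^2 - 4*k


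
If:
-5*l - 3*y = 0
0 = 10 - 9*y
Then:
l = -2/3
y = 10/9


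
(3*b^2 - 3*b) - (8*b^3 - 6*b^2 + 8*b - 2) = -8*b^3 + 9*b^2 - 11*b + 2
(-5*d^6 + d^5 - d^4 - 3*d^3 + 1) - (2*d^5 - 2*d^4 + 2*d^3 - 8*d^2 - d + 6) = -5*d^6 - d^5 + d^4 - 5*d^3 + 8*d^2 + d - 5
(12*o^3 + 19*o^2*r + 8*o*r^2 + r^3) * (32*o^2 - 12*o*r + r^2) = 384*o^5 + 464*o^4*r + 40*o^3*r^2 - 45*o^2*r^3 - 4*o*r^4 + r^5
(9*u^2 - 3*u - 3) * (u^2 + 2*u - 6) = 9*u^4 + 15*u^3 - 63*u^2 + 12*u + 18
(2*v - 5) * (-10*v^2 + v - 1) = -20*v^3 + 52*v^2 - 7*v + 5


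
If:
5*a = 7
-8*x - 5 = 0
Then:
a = 7/5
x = -5/8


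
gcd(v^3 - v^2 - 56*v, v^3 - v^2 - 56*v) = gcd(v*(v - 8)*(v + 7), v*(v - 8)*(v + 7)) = v^3 - v^2 - 56*v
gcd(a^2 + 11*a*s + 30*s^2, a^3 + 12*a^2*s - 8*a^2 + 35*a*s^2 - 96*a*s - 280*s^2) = a + 5*s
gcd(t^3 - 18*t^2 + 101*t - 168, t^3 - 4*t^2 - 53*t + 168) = t^2 - 11*t + 24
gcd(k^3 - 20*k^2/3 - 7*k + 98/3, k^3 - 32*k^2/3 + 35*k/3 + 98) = k^2 - 14*k/3 - 49/3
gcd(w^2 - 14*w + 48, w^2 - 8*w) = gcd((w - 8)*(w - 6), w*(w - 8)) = w - 8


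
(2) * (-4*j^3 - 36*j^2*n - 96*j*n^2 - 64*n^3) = -8*j^3 - 72*j^2*n - 192*j*n^2 - 128*n^3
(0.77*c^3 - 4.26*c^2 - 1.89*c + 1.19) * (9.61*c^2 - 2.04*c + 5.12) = 7.3997*c^5 - 42.5094*c^4 - 5.5301*c^3 - 6.5197*c^2 - 12.1044*c + 6.0928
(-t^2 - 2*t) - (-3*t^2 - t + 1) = 2*t^2 - t - 1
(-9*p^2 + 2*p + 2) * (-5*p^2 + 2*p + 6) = 45*p^4 - 28*p^3 - 60*p^2 + 16*p + 12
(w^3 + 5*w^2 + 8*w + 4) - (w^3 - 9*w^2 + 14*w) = 14*w^2 - 6*w + 4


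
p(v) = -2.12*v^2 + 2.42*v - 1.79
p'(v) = 2.42 - 4.24*v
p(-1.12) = -7.16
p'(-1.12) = 7.17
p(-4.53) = -56.26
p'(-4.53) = 21.63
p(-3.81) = -41.78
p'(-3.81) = 18.57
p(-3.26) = -32.21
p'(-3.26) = 16.24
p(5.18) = -46.14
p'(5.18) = -19.54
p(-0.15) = -2.20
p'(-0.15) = 3.06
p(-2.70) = -23.78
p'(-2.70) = 13.87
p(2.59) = -9.74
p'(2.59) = -8.56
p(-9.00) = -195.29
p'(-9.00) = 40.58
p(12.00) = -278.03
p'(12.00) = -48.46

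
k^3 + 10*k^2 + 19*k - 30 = (k - 1)*(k + 5)*(k + 6)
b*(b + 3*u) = b^2 + 3*b*u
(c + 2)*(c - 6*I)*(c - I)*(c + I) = c^4 + 2*c^3 - 6*I*c^3 + c^2 - 12*I*c^2 + 2*c - 6*I*c - 12*I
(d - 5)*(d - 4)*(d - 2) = d^3 - 11*d^2 + 38*d - 40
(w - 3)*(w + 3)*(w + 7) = w^3 + 7*w^2 - 9*w - 63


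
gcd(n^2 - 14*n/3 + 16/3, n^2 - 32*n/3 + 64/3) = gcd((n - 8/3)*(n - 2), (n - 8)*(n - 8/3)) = n - 8/3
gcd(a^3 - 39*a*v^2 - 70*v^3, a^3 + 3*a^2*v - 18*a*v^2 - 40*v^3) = a^2 + 7*a*v + 10*v^2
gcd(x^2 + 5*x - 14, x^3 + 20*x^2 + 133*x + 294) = x + 7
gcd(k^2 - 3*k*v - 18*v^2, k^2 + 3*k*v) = k + 3*v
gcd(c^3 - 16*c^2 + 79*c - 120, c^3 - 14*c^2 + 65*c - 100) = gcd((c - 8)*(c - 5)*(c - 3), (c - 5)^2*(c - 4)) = c - 5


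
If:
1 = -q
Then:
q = -1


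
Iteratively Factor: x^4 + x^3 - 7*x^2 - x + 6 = (x + 1)*(x^3 - 7*x + 6) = (x - 2)*(x + 1)*(x^2 + 2*x - 3) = (x - 2)*(x + 1)*(x + 3)*(x - 1)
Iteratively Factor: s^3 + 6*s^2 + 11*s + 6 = (s + 2)*(s^2 + 4*s + 3) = (s + 1)*(s + 2)*(s + 3)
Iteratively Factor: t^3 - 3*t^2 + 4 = (t + 1)*(t^2 - 4*t + 4) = (t - 2)*(t + 1)*(t - 2)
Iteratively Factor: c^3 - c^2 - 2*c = (c - 2)*(c^2 + c) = c*(c - 2)*(c + 1)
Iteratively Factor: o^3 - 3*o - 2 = (o - 2)*(o^2 + 2*o + 1) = (o - 2)*(o + 1)*(o + 1)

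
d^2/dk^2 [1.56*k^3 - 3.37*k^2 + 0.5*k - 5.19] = 9.36*k - 6.74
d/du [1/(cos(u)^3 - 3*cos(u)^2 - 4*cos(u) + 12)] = (3*cos(u)^2 - 6*cos(u) - 4)*sin(u)/(cos(u)^3 - 3*cos(u)^2 - 4*cos(u) + 12)^2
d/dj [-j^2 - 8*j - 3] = -2*j - 8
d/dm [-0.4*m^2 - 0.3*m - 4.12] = -0.8*m - 0.3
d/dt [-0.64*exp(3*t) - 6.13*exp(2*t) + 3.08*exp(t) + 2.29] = (-1.92*exp(2*t) - 12.26*exp(t) + 3.08)*exp(t)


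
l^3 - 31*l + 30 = (l - 5)*(l - 1)*(l + 6)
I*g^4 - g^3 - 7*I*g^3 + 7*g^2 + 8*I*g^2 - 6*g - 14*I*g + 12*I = (g - 6)*(g - I)*(g + 2*I)*(I*g - I)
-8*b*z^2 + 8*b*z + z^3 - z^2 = z*(-8*b + z)*(z - 1)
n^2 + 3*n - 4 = (n - 1)*(n + 4)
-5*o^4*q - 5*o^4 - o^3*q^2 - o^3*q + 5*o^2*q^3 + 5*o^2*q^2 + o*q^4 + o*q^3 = (-o + q)*(o + q)*(5*o + q)*(o*q + o)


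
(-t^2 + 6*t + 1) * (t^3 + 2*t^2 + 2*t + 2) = -t^5 + 4*t^4 + 11*t^3 + 12*t^2 + 14*t + 2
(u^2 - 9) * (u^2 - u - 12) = u^4 - u^3 - 21*u^2 + 9*u + 108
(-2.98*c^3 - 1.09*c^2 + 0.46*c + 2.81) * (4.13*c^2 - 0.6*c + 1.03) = -12.3074*c^5 - 2.7137*c^4 - 0.5156*c^3 + 10.2066*c^2 - 1.2122*c + 2.8943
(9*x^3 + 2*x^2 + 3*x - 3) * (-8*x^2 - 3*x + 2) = -72*x^5 - 43*x^4 - 12*x^3 + 19*x^2 + 15*x - 6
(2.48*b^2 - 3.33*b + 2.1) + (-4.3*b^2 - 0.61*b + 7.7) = -1.82*b^2 - 3.94*b + 9.8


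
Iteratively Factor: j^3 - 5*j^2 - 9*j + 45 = (j + 3)*(j^2 - 8*j + 15) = (j - 3)*(j + 3)*(j - 5)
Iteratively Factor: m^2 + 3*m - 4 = (m + 4)*(m - 1)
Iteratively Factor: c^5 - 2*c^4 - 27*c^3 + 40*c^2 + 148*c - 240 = (c + 3)*(c^4 - 5*c^3 - 12*c^2 + 76*c - 80) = (c - 2)*(c + 3)*(c^3 - 3*c^2 - 18*c + 40) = (c - 5)*(c - 2)*(c + 3)*(c^2 + 2*c - 8) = (c - 5)*(c - 2)^2*(c + 3)*(c + 4)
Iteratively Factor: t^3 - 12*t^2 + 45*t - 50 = (t - 2)*(t^2 - 10*t + 25) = (t - 5)*(t - 2)*(t - 5)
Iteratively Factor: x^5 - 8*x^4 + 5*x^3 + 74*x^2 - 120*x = (x - 2)*(x^4 - 6*x^3 - 7*x^2 + 60*x) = x*(x - 2)*(x^3 - 6*x^2 - 7*x + 60) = x*(x - 2)*(x + 3)*(x^2 - 9*x + 20) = x*(x - 4)*(x - 2)*(x + 3)*(x - 5)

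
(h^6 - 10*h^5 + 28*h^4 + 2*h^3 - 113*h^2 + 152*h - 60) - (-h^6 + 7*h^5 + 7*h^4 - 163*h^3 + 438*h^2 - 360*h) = 2*h^6 - 17*h^5 + 21*h^4 + 165*h^3 - 551*h^2 + 512*h - 60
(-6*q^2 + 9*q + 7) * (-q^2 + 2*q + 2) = 6*q^4 - 21*q^3 - q^2 + 32*q + 14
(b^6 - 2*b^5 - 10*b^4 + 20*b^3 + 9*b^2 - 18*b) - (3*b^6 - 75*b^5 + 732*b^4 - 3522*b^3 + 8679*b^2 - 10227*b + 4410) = -2*b^6 + 73*b^5 - 742*b^4 + 3542*b^3 - 8670*b^2 + 10209*b - 4410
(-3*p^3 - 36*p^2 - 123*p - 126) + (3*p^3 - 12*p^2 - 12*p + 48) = -48*p^2 - 135*p - 78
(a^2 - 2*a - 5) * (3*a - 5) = 3*a^3 - 11*a^2 - 5*a + 25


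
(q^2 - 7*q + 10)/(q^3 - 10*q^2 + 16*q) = (q - 5)/(q*(q - 8))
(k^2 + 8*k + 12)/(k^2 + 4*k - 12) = (k + 2)/(k - 2)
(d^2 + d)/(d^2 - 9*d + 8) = d*(d + 1)/(d^2 - 9*d + 8)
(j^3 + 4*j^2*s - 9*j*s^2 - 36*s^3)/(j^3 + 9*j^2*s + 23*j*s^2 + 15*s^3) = (j^2 + j*s - 12*s^2)/(j^2 + 6*j*s + 5*s^2)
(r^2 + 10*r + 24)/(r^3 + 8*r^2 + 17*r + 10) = (r^2 + 10*r + 24)/(r^3 + 8*r^2 + 17*r + 10)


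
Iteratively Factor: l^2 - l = (l - 1)*(l)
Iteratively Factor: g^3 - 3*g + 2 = (g + 2)*(g^2 - 2*g + 1) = (g - 1)*(g + 2)*(g - 1)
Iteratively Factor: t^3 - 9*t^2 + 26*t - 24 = (t - 4)*(t^2 - 5*t + 6) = (t - 4)*(t - 3)*(t - 2)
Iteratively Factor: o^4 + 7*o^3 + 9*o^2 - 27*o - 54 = (o - 2)*(o^3 + 9*o^2 + 27*o + 27) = (o - 2)*(o + 3)*(o^2 + 6*o + 9) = (o - 2)*(o + 3)^2*(o + 3)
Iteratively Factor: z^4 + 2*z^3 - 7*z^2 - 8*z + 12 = (z - 2)*(z^3 + 4*z^2 + z - 6) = (z - 2)*(z + 2)*(z^2 + 2*z - 3) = (z - 2)*(z + 2)*(z + 3)*(z - 1)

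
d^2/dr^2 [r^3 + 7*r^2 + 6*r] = 6*r + 14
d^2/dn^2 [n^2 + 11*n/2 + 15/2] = 2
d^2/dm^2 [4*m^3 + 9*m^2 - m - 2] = 24*m + 18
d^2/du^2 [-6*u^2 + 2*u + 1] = -12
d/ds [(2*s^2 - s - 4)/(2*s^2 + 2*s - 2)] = (3*s^2 + 4*s + 5)/(2*(s^4 + 2*s^3 - s^2 - 2*s + 1))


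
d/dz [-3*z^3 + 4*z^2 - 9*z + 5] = -9*z^2 + 8*z - 9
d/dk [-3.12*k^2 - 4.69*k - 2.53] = -6.24*k - 4.69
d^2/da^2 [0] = 0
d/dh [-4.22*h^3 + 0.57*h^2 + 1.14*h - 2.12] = -12.66*h^2 + 1.14*h + 1.14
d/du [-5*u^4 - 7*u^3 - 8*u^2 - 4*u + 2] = -20*u^3 - 21*u^2 - 16*u - 4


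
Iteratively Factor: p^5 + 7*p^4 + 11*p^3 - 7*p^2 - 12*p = (p + 1)*(p^4 + 6*p^3 + 5*p^2 - 12*p) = (p + 1)*(p + 3)*(p^3 + 3*p^2 - 4*p) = p*(p + 1)*(p + 3)*(p^2 + 3*p - 4) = p*(p - 1)*(p + 1)*(p + 3)*(p + 4)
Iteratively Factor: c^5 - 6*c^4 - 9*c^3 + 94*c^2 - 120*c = (c)*(c^4 - 6*c^3 - 9*c^2 + 94*c - 120) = c*(c - 3)*(c^3 - 3*c^2 - 18*c + 40) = c*(c - 3)*(c + 4)*(c^2 - 7*c + 10) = c*(c - 5)*(c - 3)*(c + 4)*(c - 2)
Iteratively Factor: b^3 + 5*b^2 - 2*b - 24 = (b + 3)*(b^2 + 2*b - 8) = (b + 3)*(b + 4)*(b - 2)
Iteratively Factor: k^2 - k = (k)*(k - 1)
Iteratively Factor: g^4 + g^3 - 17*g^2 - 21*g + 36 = (g + 3)*(g^3 - 2*g^2 - 11*g + 12) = (g + 3)^2*(g^2 - 5*g + 4) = (g - 4)*(g + 3)^2*(g - 1)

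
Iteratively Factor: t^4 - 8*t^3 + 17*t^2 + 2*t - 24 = (t + 1)*(t^3 - 9*t^2 + 26*t - 24) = (t - 4)*(t + 1)*(t^2 - 5*t + 6) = (t - 4)*(t - 3)*(t + 1)*(t - 2)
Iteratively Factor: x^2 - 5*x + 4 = (x - 1)*(x - 4)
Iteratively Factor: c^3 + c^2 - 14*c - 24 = (c - 4)*(c^2 + 5*c + 6) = (c - 4)*(c + 3)*(c + 2)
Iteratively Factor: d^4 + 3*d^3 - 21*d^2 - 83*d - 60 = (d + 1)*(d^3 + 2*d^2 - 23*d - 60) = (d - 5)*(d + 1)*(d^2 + 7*d + 12) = (d - 5)*(d + 1)*(d + 4)*(d + 3)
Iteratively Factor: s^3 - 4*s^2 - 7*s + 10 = (s + 2)*(s^2 - 6*s + 5) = (s - 1)*(s + 2)*(s - 5)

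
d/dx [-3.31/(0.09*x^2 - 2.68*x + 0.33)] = (0.5958*x - 8.8708)/(0.09*x^2 - 2.68*x + 0.33)^2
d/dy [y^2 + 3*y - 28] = 2*y + 3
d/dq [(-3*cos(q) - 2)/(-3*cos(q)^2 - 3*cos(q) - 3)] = (-3*sin(q)^2 + 4*cos(q) + 2)*sin(q)/(3*(cos(q)^2 + cos(q) + 1)^2)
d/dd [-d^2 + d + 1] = 1 - 2*d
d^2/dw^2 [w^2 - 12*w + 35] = 2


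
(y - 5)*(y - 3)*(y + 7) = y^3 - y^2 - 41*y + 105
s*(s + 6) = s^2 + 6*s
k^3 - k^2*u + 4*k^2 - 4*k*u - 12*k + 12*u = (k - 2)*(k + 6)*(k - u)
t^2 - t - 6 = (t - 3)*(t + 2)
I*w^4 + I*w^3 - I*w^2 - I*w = w*(w - 1)*(w + 1)*(I*w + I)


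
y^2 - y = y*(y - 1)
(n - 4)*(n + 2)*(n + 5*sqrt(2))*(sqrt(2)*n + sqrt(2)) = sqrt(2)*n^4 - sqrt(2)*n^3 + 10*n^3 - 10*sqrt(2)*n^2 - 10*n^2 - 100*n - 8*sqrt(2)*n - 80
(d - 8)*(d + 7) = d^2 - d - 56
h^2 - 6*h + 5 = (h - 5)*(h - 1)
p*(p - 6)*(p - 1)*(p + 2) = p^4 - 5*p^3 - 8*p^2 + 12*p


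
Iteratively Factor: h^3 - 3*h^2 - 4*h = (h)*(h^2 - 3*h - 4) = h*(h + 1)*(h - 4)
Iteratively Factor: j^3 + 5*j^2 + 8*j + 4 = (j + 2)*(j^2 + 3*j + 2) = (j + 1)*(j + 2)*(j + 2)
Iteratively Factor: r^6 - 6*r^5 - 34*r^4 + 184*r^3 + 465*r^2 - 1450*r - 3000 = (r - 5)*(r^5 - r^4 - 39*r^3 - 11*r^2 + 410*r + 600) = (r - 5)*(r + 2)*(r^4 - 3*r^3 - 33*r^2 + 55*r + 300) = (r - 5)^2*(r + 2)*(r^3 + 2*r^2 - 23*r - 60) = (r - 5)^3*(r + 2)*(r^2 + 7*r + 12) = (r - 5)^3*(r + 2)*(r + 4)*(r + 3)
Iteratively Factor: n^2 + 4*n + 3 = (n + 1)*(n + 3)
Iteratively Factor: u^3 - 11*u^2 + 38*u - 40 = (u - 2)*(u^2 - 9*u + 20) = (u - 5)*(u - 2)*(u - 4)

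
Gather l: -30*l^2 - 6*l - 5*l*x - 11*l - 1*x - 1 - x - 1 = -30*l^2 + l*(-5*x - 17) - 2*x - 2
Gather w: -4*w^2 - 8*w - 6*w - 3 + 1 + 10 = -4*w^2 - 14*w + 8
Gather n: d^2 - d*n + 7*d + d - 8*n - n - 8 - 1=d^2 + 8*d + n*(-d - 9) - 9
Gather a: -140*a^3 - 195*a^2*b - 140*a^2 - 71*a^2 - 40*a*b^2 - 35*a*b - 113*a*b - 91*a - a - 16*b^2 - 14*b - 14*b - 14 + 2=-140*a^3 + a^2*(-195*b - 211) + a*(-40*b^2 - 148*b - 92) - 16*b^2 - 28*b - 12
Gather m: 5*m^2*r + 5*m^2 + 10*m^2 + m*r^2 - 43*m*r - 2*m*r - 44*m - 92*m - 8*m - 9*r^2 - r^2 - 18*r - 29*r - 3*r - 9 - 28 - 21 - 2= m^2*(5*r + 15) + m*(r^2 - 45*r - 144) - 10*r^2 - 50*r - 60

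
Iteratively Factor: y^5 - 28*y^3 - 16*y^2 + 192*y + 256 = (y - 4)*(y^4 + 4*y^3 - 12*y^2 - 64*y - 64) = (y - 4)*(y + 2)*(y^3 + 2*y^2 - 16*y - 32) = (y - 4)*(y + 2)^2*(y^2 - 16) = (y - 4)*(y + 2)^2*(y + 4)*(y - 4)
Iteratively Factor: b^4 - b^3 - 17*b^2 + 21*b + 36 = (b - 3)*(b^3 + 2*b^2 - 11*b - 12) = (b - 3)^2*(b^2 + 5*b + 4) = (b - 3)^2*(b + 4)*(b + 1)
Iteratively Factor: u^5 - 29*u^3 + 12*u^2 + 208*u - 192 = (u - 4)*(u^4 + 4*u^3 - 13*u^2 - 40*u + 48) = (u - 4)*(u + 4)*(u^3 - 13*u + 12) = (u - 4)*(u - 3)*(u + 4)*(u^2 + 3*u - 4) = (u - 4)*(u - 3)*(u - 1)*(u + 4)*(u + 4)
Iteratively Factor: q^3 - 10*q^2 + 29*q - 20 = (q - 4)*(q^2 - 6*q + 5) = (q - 4)*(q - 1)*(q - 5)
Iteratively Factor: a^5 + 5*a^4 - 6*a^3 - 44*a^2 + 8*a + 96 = (a + 3)*(a^4 + 2*a^3 - 12*a^2 - 8*a + 32) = (a + 3)*(a + 4)*(a^3 - 2*a^2 - 4*a + 8) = (a + 2)*(a + 3)*(a + 4)*(a^2 - 4*a + 4) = (a - 2)*(a + 2)*(a + 3)*(a + 4)*(a - 2)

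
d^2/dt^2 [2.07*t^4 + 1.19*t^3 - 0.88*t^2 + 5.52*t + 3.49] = 24.84*t^2 + 7.14*t - 1.76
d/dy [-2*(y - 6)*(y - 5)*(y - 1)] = -6*y^2 + 48*y - 82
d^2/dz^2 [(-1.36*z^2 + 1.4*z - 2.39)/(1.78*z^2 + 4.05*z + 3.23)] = (-7.105427357601e-15*z^4 + 28.48*z^3 + 1.48024799999999*z^2 - 151.67202*z - 115.927506)/(5.639752*z^6 + 38.49606*z^5 + 118.291146*z^4 + 206.140545*z^3 + 214.651911*z^2 + 126.759735*z + 33.698267)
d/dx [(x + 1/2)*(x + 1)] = 2*x + 3/2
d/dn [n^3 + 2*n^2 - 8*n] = 3*n^2 + 4*n - 8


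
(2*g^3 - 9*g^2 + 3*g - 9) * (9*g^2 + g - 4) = 18*g^5 - 79*g^4 + 10*g^3 - 42*g^2 - 21*g + 36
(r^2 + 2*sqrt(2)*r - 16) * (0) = 0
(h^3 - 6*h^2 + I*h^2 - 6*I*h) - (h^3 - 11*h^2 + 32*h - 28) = 5*h^2 + I*h^2 - 32*h - 6*I*h + 28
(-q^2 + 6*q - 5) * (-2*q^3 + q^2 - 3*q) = 2*q^5 - 13*q^4 + 19*q^3 - 23*q^2 + 15*q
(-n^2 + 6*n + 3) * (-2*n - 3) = 2*n^3 - 9*n^2 - 24*n - 9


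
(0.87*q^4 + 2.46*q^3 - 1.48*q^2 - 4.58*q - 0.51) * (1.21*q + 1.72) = 1.0527*q^5 + 4.473*q^4 + 2.4404*q^3 - 8.0874*q^2 - 8.4947*q - 0.8772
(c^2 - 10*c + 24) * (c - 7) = c^3 - 17*c^2 + 94*c - 168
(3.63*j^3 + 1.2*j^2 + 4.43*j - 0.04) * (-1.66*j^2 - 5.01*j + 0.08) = -6.0258*j^5 - 20.1783*j^4 - 13.0754*j^3 - 22.0319*j^2 + 0.5548*j - 0.0032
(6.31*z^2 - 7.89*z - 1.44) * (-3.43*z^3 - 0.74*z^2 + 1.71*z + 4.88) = -21.6433*z^5 + 22.3933*z^4 + 21.5679*z^3 + 18.3665*z^2 - 40.9656*z - 7.0272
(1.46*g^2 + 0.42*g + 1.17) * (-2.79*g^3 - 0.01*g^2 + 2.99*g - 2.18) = -4.0734*g^5 - 1.1864*g^4 + 1.0969*g^3 - 1.9387*g^2 + 2.5827*g - 2.5506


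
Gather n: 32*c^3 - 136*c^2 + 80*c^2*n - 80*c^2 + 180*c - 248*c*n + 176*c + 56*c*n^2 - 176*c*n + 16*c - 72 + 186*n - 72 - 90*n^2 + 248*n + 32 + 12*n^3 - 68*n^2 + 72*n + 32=32*c^3 - 216*c^2 + 372*c + 12*n^3 + n^2*(56*c - 158) + n*(80*c^2 - 424*c + 506) - 80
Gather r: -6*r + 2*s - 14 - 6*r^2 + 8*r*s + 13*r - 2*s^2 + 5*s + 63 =-6*r^2 + r*(8*s + 7) - 2*s^2 + 7*s + 49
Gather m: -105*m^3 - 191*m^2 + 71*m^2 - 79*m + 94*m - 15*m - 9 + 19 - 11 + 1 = -105*m^3 - 120*m^2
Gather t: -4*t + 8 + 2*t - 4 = 4 - 2*t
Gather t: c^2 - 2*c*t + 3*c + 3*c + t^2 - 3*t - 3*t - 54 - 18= c^2 + 6*c + t^2 + t*(-2*c - 6) - 72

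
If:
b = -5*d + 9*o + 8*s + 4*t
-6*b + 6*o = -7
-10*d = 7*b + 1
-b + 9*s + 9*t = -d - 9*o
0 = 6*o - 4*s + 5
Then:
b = 656/1283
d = -1175/2566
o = -5045/7698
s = 685/2566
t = 1273/2566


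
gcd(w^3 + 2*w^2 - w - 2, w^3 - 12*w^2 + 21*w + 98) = w + 2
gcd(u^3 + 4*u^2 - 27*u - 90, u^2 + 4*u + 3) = u + 3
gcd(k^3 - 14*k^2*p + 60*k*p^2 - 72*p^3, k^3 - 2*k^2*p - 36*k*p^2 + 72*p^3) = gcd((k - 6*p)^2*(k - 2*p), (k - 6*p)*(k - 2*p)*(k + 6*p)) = k^2 - 8*k*p + 12*p^2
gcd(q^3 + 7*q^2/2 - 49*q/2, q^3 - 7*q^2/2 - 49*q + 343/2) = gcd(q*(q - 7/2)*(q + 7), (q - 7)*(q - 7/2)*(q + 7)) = q^2 + 7*q/2 - 49/2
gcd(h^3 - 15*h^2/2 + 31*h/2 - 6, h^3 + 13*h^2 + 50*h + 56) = 1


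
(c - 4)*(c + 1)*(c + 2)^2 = c^4 + c^3 - 12*c^2 - 28*c - 16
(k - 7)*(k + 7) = k^2 - 49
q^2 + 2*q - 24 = (q - 4)*(q + 6)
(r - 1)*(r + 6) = r^2 + 5*r - 6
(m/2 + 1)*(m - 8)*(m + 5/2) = m^3/2 - 7*m^2/4 - 31*m/2 - 20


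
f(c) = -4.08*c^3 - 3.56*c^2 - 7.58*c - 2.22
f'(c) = -12.24*c^2 - 7.12*c - 7.58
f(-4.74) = 388.23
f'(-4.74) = -248.83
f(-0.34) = 0.11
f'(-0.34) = -6.57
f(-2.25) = 43.29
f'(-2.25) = -53.52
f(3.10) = -181.48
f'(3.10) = -147.28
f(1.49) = -34.91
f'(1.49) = -45.36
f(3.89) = -325.74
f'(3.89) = -220.49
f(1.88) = -56.16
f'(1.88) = -64.23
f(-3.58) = 166.49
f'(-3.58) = -138.96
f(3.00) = -167.16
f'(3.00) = -139.10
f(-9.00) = 2751.96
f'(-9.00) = -934.94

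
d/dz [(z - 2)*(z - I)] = 2*z - 2 - I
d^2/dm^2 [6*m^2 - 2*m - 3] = 12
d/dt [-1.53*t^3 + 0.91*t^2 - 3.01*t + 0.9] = -4.59*t^2 + 1.82*t - 3.01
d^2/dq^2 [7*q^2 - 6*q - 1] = 14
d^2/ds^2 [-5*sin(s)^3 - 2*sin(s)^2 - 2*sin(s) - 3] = 45*sin(s)^3 + 8*sin(s)^2 - 28*sin(s) - 4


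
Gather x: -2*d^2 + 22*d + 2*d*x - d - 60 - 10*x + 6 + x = -2*d^2 + 21*d + x*(2*d - 9) - 54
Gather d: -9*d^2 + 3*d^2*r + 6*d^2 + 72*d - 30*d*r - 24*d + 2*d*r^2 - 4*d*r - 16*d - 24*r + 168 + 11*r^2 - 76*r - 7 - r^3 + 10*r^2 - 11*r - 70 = d^2*(3*r - 3) + d*(2*r^2 - 34*r + 32) - r^3 + 21*r^2 - 111*r + 91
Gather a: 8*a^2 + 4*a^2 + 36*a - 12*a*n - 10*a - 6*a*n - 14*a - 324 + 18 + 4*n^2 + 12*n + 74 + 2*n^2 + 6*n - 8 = 12*a^2 + a*(12 - 18*n) + 6*n^2 + 18*n - 240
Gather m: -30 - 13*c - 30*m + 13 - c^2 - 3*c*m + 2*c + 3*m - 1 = -c^2 - 11*c + m*(-3*c - 27) - 18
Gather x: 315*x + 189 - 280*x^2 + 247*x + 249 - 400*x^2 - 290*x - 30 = -680*x^2 + 272*x + 408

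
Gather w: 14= 14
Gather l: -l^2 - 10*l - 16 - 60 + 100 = -l^2 - 10*l + 24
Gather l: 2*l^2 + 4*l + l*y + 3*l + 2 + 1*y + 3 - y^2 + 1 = 2*l^2 + l*(y + 7) - y^2 + y + 6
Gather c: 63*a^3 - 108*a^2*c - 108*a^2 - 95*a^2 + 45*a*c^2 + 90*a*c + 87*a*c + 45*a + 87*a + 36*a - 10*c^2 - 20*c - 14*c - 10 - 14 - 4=63*a^3 - 203*a^2 + 168*a + c^2*(45*a - 10) + c*(-108*a^2 + 177*a - 34) - 28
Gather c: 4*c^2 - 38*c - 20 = 4*c^2 - 38*c - 20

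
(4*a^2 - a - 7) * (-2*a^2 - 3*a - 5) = -8*a^4 - 10*a^3 - 3*a^2 + 26*a + 35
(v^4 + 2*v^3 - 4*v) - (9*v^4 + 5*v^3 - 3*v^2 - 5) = -8*v^4 - 3*v^3 + 3*v^2 - 4*v + 5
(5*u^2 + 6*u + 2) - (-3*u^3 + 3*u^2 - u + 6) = 3*u^3 + 2*u^2 + 7*u - 4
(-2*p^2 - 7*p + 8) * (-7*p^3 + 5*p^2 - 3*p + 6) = 14*p^5 + 39*p^4 - 85*p^3 + 49*p^2 - 66*p + 48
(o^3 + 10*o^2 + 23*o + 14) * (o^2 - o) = o^5 + 9*o^4 + 13*o^3 - 9*o^2 - 14*o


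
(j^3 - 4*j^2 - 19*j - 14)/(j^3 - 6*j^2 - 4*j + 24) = (j^2 - 6*j - 7)/(j^2 - 8*j + 12)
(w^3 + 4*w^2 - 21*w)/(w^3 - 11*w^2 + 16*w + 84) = w*(w^2 + 4*w - 21)/(w^3 - 11*w^2 + 16*w + 84)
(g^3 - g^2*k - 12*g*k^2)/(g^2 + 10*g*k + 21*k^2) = g*(g - 4*k)/(g + 7*k)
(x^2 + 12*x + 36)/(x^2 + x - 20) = (x^2 + 12*x + 36)/(x^2 + x - 20)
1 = 1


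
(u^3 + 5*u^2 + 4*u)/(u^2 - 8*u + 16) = u*(u^2 + 5*u + 4)/(u^2 - 8*u + 16)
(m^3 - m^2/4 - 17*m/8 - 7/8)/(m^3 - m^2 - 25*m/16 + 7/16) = 2*(2*m + 1)/(4*m - 1)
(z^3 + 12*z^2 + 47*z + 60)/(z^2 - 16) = (z^2 + 8*z + 15)/(z - 4)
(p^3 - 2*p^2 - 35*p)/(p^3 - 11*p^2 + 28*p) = (p + 5)/(p - 4)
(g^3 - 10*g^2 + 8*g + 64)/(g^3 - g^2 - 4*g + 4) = (g^2 - 12*g + 32)/(g^2 - 3*g + 2)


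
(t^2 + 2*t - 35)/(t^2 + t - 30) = (t + 7)/(t + 6)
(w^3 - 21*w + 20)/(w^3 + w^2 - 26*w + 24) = (w + 5)/(w + 6)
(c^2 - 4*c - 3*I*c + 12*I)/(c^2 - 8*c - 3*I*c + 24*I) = (c - 4)/(c - 8)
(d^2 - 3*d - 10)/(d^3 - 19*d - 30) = 1/(d + 3)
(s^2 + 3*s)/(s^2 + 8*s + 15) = s/(s + 5)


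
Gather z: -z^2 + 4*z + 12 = -z^2 + 4*z + 12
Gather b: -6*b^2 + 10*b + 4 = -6*b^2 + 10*b + 4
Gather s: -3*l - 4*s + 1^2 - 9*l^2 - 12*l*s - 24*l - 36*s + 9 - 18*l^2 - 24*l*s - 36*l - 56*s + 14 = -27*l^2 - 63*l + s*(-36*l - 96) + 24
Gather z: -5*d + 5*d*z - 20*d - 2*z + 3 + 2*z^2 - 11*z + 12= -25*d + 2*z^2 + z*(5*d - 13) + 15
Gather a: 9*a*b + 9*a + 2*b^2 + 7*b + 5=a*(9*b + 9) + 2*b^2 + 7*b + 5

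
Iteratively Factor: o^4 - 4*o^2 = (o + 2)*(o^3 - 2*o^2) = o*(o + 2)*(o^2 - 2*o) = o*(o - 2)*(o + 2)*(o)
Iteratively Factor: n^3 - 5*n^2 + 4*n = (n)*(n^2 - 5*n + 4) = n*(n - 4)*(n - 1)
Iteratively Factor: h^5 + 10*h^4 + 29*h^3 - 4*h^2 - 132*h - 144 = (h + 3)*(h^4 + 7*h^3 + 8*h^2 - 28*h - 48) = (h + 2)*(h + 3)*(h^3 + 5*h^2 - 2*h - 24) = (h - 2)*(h + 2)*(h + 3)*(h^2 + 7*h + 12) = (h - 2)*(h + 2)*(h + 3)^2*(h + 4)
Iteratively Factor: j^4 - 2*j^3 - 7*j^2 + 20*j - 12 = (j - 1)*(j^3 - j^2 - 8*j + 12) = (j - 2)*(j - 1)*(j^2 + j - 6) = (j - 2)*(j - 1)*(j + 3)*(j - 2)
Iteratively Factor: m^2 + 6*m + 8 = (m + 4)*(m + 2)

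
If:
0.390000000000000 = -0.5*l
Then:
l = -0.78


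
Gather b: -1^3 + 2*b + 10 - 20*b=9 - 18*b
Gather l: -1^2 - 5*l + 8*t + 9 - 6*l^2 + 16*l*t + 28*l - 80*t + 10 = -6*l^2 + l*(16*t + 23) - 72*t + 18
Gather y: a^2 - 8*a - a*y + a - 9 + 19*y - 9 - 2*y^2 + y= a^2 - 7*a - 2*y^2 + y*(20 - a) - 18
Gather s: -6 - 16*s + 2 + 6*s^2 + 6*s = 6*s^2 - 10*s - 4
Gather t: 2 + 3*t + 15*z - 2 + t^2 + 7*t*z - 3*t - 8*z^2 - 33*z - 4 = t^2 + 7*t*z - 8*z^2 - 18*z - 4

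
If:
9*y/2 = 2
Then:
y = 4/9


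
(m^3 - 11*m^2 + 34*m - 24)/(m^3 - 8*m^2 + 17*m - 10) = (m^2 - 10*m + 24)/(m^2 - 7*m + 10)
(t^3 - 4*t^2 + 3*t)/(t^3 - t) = (t - 3)/(t + 1)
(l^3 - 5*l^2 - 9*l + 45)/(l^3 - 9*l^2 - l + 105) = (l - 3)/(l - 7)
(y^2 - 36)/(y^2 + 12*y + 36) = (y - 6)/(y + 6)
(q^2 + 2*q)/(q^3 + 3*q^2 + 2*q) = 1/(q + 1)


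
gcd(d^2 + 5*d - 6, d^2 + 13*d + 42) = d + 6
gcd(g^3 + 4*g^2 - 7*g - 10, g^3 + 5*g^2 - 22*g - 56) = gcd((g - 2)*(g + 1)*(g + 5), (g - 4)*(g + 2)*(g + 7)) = 1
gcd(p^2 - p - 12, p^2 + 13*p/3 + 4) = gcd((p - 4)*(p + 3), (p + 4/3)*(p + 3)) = p + 3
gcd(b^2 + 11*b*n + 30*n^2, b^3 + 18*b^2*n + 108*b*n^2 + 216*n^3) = b + 6*n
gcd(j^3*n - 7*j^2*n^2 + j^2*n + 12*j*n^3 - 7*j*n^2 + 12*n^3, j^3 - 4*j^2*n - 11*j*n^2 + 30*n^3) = 1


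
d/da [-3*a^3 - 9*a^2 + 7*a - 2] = -9*a^2 - 18*a + 7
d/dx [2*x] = 2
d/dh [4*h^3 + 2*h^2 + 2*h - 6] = 12*h^2 + 4*h + 2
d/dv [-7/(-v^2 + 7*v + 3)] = 7*(7 - 2*v)/(-v^2 + 7*v + 3)^2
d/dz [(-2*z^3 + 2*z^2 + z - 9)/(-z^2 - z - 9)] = (2*z^4 + 4*z^3 + 53*z^2 - 54*z - 18)/(z^4 + 2*z^3 + 19*z^2 + 18*z + 81)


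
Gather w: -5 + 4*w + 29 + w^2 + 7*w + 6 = w^2 + 11*w + 30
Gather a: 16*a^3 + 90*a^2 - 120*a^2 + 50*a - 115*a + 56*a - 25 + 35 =16*a^3 - 30*a^2 - 9*a + 10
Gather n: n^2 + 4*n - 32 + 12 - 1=n^2 + 4*n - 21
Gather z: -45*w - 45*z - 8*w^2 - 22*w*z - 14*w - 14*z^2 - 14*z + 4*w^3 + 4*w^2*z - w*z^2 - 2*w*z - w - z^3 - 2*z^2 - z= 4*w^3 - 8*w^2 - 60*w - z^3 + z^2*(-w - 16) + z*(4*w^2 - 24*w - 60)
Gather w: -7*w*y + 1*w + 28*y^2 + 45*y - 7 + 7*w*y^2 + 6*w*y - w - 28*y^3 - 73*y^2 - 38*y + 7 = w*(7*y^2 - y) - 28*y^3 - 45*y^2 + 7*y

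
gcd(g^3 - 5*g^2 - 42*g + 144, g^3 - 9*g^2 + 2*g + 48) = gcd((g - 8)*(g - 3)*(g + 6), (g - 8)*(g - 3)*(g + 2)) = g^2 - 11*g + 24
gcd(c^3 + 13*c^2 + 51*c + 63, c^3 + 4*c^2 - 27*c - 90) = c + 3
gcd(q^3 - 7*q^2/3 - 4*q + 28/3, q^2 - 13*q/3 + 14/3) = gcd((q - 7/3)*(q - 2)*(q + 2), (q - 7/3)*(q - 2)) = q^2 - 13*q/3 + 14/3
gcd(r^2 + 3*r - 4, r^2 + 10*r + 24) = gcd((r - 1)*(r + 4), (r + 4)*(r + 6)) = r + 4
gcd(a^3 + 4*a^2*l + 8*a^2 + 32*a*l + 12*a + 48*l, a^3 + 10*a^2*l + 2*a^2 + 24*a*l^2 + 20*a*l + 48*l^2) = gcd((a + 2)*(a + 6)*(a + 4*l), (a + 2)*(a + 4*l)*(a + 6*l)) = a^2 + 4*a*l + 2*a + 8*l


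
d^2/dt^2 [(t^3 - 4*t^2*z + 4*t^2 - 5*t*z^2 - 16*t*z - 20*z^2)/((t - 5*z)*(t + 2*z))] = 4*z*(z - 2)/(t^3 + 6*t^2*z + 12*t*z^2 + 8*z^3)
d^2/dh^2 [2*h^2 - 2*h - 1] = 4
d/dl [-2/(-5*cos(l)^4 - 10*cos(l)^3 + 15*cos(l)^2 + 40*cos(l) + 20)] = 4*(-2*sin(l)^2 + cos(l) - 2)*sin(l)/(5*(sin(l)^2 + 3)^2*(cos(l) + 1)^3)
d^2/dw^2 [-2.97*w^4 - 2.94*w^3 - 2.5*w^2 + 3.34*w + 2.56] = -35.64*w^2 - 17.64*w - 5.0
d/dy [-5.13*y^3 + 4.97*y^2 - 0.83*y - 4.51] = -15.39*y^2 + 9.94*y - 0.83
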